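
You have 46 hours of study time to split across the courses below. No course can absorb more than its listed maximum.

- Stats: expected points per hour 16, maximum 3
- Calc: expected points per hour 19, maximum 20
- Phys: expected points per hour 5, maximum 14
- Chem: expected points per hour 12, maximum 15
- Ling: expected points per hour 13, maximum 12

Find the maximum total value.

716

Rank by expected points per hour: Calc 19 > Stats 16 > Ling 13 > Chem 12 > Phys 5.
Give Calc 20 to hit its cap of 20 — 26 left.
Stats takes 3 to reach its cap of 3 — 23 left.
Ling: +12 to 12 (cap) — 11 left.
Chem: +11 (room for 15) → 11. Pool exhausted.
Total = 16×3 + 19×20 + 12×11 + 13×12 = 716.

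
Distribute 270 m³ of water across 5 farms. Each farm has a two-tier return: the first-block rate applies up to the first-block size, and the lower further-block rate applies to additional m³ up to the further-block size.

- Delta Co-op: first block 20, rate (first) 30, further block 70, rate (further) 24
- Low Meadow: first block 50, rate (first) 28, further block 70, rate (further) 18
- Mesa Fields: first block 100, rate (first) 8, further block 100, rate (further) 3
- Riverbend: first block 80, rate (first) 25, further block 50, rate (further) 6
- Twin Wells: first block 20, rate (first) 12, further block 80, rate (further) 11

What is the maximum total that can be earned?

6580

Rank every tier by rate: Delta Co-op/T1 30 > Low Meadow/T1 28 > Riverbend/T1 25 > Delta Co-op/T2 24 > Low Meadow/T2 18 > Twin Wells/T1 12 > Twin Wells/T2 11 > Mesa Fields/T1 8 > Riverbend/T2 6 > Mesa Fields/T2 3.
Fill Delta Co-op T1 block (20 at 30) ; 250 left.
Low Meadow/T1 (28): +50 ; 200 left.
Riverbend/T1 (25): +80 ; 120 left.
Delta Co-op T2 at 24: fill all 70 ; 50 left.
Low Meadow/T2: +50 of 70 at 18; pool empty.
Total = 30×20 + 28×50 + 25×80 + 24×70 + 18×50 = 6580.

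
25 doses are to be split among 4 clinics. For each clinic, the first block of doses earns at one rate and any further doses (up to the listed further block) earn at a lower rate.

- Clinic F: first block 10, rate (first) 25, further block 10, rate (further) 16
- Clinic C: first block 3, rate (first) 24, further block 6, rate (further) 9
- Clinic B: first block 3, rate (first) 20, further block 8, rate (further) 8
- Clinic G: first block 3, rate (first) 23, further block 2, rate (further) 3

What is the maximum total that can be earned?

547

Order all 8 blocks by rate: Clinic F/T1 25 > Clinic C/T1 24 > Clinic G/T1 23 > Clinic B/T1 20 > Clinic F/T2 16 > Clinic C/T2 9 > Clinic B/T2 8 > Clinic G/T2 3.
Clinic F/T1 (25): +10 ; 15 left.
Clinic C/T1 (24): +3 ; 12 left.
Clinic G/T1 (23): +3 ; 9 left.
Clinic B/T1 (20): +3 ; 6 left.
6 remain; put them into Clinic F T2 at 16.
Total = 25×10 + 24×3 + 23×3 + 20×3 + 16×6 = 547.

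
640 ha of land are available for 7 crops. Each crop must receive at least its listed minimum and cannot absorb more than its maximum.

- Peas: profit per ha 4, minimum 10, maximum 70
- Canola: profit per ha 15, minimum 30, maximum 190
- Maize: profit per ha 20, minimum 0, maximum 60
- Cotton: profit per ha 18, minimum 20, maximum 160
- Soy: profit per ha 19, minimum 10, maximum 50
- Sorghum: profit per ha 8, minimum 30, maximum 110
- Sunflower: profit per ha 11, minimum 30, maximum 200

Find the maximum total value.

Meeting every minimum uses 10+30+0+20+10+30+30 = 130 ha, leaving 510.
Highest profit per ha first: Maize 20 > Soy 19 > Cotton 18 > Canola 15 > Sunflower 11 > Sorghum 8 > Peas 4.
Maize takes 60 more to reach its cap of 60 → 450 left.
Soy takes 40 more to reach its cap of 50 → 410 left.
Cotton takes 140 more to reach its cap of 160 → 270 left.
Canola: +160 to 190 (cap) → 110 left.
Sunflower has room for 170 more but only 110 remain, so it gets 140.
Total = 4×10 + 15×190 + 20×60 + 18×160 + 19×50 + 8×30 + 11×140 = 9700.

9700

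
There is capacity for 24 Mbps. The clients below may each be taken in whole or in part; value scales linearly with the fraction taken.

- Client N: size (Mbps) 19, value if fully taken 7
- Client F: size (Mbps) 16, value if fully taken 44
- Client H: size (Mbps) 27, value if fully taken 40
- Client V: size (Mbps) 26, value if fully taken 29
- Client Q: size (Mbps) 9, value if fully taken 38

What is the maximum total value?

Rank by value-to-size ratio: Client Q 38/9≈4.22, Client F 44/16≈2.75, Client H 40/27≈1.48, Client V 29/26≈1.12, Client N 7/19≈0.368.
All 9 Mbps of Client Q fit (value 38) ; 15 remain.
Fill the last 15 Mbps with part of Client F: 15/16 of it earns 41.25.
Total value = 79.25.

79.25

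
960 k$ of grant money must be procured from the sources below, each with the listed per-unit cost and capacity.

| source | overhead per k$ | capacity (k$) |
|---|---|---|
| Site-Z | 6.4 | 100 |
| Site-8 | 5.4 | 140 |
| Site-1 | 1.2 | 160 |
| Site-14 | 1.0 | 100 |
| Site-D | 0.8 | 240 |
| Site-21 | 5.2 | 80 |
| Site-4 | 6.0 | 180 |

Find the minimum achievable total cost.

Use sources in increasing cost order.
Take 240 from Site-D at 0.8 → need 720 more.
Take 100 from Site-14 at 1.0 → need 620 more.
Site-1 at 1.2: take all 160 k$ → 460 still needed.
Site-21 (5.2): use full 80 → 380 k$ to go.
Take 140 from Site-8 at 5.4 → need 240 more.
Site-4 at 6.0: take all 180 k$ → 60 still needed.
Site-Z at 6.4: take 60 of its 100 → requirement met.
Cost = 240×0.8 + 100×1.0 + 160×1.2 + 80×5.2 + 140×5.4 + 180×6.0 + 60×6.4 = 3120.

3120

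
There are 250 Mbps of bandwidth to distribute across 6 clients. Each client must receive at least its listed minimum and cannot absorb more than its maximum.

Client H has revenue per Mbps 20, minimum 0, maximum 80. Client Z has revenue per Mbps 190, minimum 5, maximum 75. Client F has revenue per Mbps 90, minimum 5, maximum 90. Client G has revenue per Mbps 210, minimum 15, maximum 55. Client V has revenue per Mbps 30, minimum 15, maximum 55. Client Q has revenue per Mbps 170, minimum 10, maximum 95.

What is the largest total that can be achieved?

43300

Meeting every minimum uses 0+5+5+15+15+10 = 50 Mbps, leaving 200.
Order the clients by revenue per Mbps: Client G 210 > Client Z 190 > Client Q 170 > Client F 90 > Client V 30 > Client H 20.
Client G: +40 to 55 (cap) → 160 left.
Client Z takes 70 more to reach its cap of 75 → 90 left.
Client Q: +85 to 95 (cap) → 5 left.
Only 5 left; Client F takes them to reach 10.
Total = 190×75 + 90×10 + 210×55 + 30×15 + 170×95 = 43300.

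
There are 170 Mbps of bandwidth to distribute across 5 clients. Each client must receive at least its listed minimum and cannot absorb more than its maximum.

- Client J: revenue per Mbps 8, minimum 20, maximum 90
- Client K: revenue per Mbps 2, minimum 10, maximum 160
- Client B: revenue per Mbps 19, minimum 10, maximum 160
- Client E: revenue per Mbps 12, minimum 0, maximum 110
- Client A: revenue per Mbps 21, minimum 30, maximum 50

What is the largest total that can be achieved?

2940

Meeting every minimum uses 20+10+10+0+30 = 70 Mbps, leaving 100.
Rank by revenue per Mbps: Client A 21 > Client B 19 > Client E 12 > Client J 8 > Client K 2.
Client A: +20 to 50 (cap) ; 80 left.
Client B has room for 150 more but only 80 remain, so it gets 90.
Total = 8×20 + 2×10 + 19×90 + 21×50 = 2940.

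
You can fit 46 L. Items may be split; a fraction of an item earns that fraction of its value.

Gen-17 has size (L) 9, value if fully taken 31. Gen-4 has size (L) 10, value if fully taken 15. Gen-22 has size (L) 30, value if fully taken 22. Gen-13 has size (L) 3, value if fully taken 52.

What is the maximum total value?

Rank by value-to-size ratio: Gen-13 52/3≈17.3, Gen-17 31/9≈3.44, Gen-4 15/10≈1.5, Gen-22 22/30≈0.733.
Gen-13: take in full, 3 L for value 52 ; 43 left.
Gen-17: take in full, 9 L for value 31 ; 34 left.
All 10 L of Gen-4 fit (value 15) ; 24 remain.
24 L left: a 24/30 share of Gen-22 gives 22×24/30 = 17.6.
Total value = 115.6.

115.6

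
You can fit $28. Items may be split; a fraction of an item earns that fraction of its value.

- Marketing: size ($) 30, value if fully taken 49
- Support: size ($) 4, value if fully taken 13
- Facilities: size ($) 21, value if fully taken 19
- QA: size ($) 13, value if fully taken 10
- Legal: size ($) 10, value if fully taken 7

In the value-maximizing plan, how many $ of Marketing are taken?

24

Best value per unit of size first: Support 13/4≈3.25, Marketing 49/30≈1.63, Facilities 19/21≈0.905, QA 10/13≈0.769, Legal 7/10≈0.7.
Support: take in full, 4 $ for value 13 ; 24 left.
24 $ left: a 24/30 share of Marketing gives 49×24/30 = 39.2.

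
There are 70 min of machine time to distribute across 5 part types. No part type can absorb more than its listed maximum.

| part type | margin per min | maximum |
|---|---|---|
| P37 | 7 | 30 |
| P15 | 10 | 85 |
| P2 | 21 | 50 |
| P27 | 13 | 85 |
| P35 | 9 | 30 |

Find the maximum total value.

1310

Rank by margin per min: P2 21 > P27 13 > P15 10 > P35 9 > P37 7.
Give P2 50 to hit its cap of 50 → 20 left.
P27 has room for 85 but only 20 remain, so it gets 20.
Total = 21×50 + 13×20 = 1310.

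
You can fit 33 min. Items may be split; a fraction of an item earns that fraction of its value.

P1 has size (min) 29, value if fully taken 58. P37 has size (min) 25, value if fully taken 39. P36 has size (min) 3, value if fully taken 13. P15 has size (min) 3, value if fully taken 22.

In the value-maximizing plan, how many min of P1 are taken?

27

Sort by value density: P15 22/3≈7.33, P36 13/3≈4.33, P1 58/29≈2, P37 39/25≈1.56.
All 3 min of P15 fit (value 22) — 30 remain.
Take all of P36 (3 min, value 13) — 27 min left.
Fill the last 27 min with part of P1: 27/29 of it earns 54.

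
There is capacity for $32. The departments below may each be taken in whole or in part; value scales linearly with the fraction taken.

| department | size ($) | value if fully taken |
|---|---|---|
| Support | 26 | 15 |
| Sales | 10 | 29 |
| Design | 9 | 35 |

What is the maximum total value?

Sort by value density: Design 35/9≈3.89, Sales 29/10≈2.9, Support 15/26≈0.577.
Take all of Design (9 $, value 35) → 23 $ left.
All 10 $ of Sales fit (value 29) → 13 remain.
Fill the last 13 $ with part of Support: 13/26 of it earns 7.5.
Total value = 71.5.

71.5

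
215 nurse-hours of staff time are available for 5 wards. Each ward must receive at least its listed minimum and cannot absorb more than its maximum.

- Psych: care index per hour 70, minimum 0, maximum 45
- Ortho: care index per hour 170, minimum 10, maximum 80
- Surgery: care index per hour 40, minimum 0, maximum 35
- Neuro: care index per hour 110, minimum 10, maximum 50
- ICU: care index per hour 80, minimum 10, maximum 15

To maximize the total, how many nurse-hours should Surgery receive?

25

Meeting every minimum uses 0+10+0+10+10 = 30 nurse-hours, leaving 185.
Highest care index per hour first: Ortho 170 > Neuro 110 > ICU 80 > Psych 70 > Surgery 40.
Give Ortho 70 more to hit its cap of 80 → 115 left.
Neuro takes 40 more to reach its cap of 50 → 75 left.
Give ICU 5 more to hit its cap of 15 → 70 left.
Psych takes 45 more to reach its cap of 45 → 25 left.
Only 25 left; Surgery takes them to reach 25.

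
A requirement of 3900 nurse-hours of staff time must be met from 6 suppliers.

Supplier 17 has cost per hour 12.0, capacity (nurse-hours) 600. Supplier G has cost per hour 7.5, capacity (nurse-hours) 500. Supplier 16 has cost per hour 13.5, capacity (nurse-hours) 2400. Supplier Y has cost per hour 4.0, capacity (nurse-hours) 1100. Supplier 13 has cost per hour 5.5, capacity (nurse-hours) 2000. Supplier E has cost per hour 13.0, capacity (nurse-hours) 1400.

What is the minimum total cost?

22750

Fill from the cheapest supplier first.
Take 1100 from Supplier Y at 4.0 → need 2800 more.
Supplier 13 at 5.5: take all 2000 nurse-hours → 800 still needed.
Supplier G (7.5): use full 500 → 300 nurse-hours to go.
Take 300 from Supplier 17 at 12.0 to finish.
Supplier E, Supplier 16: unused.
Cost = 1100×4.0 + 2000×5.5 + 500×7.5 + 300×12.0 = 22750.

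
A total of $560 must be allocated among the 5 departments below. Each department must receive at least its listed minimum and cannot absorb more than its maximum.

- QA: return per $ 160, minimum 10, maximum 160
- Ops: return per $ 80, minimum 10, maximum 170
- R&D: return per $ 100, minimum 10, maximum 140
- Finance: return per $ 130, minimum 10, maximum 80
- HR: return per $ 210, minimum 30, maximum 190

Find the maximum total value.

88700

Meeting every minimum uses 10+10+10+10+30 = 70 $, leaving 490.
Rank by return per $: HR 210 > QA 160 > Finance 130 > R&D 100 > Ops 80.
HR: +160 to 190 (cap) — 330 left.
QA: +150 to 160 (cap) — 180 left.
Finance: +70 to 80 (cap) — 110 left.
R&D has room for 130 more but only 110 remain, so it gets 120.
Total = 160×160 + 80×10 + 100×120 + 130×80 + 210×190 = 88700.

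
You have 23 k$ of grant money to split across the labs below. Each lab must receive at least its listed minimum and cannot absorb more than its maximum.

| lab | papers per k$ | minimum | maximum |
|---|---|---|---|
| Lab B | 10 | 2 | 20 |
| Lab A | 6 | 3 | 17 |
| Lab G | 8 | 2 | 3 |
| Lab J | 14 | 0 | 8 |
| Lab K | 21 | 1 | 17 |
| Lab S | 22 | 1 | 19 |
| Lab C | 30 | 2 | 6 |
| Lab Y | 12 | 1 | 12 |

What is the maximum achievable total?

Meeting every minimum uses 2+3+2+0+1+1+2+1 = 12 k$, leaving 11.
Highest papers per k$ first: Lab C 30 > Lab S 22 > Lab K 21 > Lab J 14 > Lab Y 12 > Lab B 10 > Lab G 8 > Lab A 6.
Lab C takes 4 more to reach its cap of 6 → 7 left.
Only 7 left; Lab S takes them to reach 8.
Total = 10×2 + 6×3 + 8×2 + 21×1 + 22×8 + 30×6 + 12×1 = 443.

443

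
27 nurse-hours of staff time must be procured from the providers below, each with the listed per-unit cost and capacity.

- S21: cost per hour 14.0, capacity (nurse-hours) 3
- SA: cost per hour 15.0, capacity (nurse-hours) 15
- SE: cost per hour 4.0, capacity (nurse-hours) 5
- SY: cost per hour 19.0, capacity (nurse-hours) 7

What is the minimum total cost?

363

Fill from the cheapest provider first.
SE (4.0): use full 5 — 22 nurse-hours to go.
Take 3 from S21 at 14.0 — need 19 more.
SA at 15.0: take all 15 nurse-hours — 4 still needed.
SY at 19.0: take 4 of its 7 — requirement met.
Cost = 5×4.0 + 3×14.0 + 15×15.0 + 4×19.0 = 363.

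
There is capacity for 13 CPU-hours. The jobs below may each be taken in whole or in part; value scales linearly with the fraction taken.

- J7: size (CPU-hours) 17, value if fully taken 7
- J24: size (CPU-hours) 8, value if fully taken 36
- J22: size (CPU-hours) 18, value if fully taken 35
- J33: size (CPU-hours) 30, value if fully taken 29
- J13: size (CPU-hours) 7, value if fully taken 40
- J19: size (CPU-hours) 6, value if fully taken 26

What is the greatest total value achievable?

Rank by value-to-size ratio: J13 40/7≈5.71, J24 36/8≈4.5, J19 26/6≈4.33, J22 35/18≈1.94, J33 29/30≈0.967, J7 7/17≈0.412.
Take all of J13 (7 CPU-hours, value 40) → 6 CPU-hours left.
Only 6 CPU-hours remain; take 6/8 of J24 for value 36×6/8 = 27.
Total value = 67.

67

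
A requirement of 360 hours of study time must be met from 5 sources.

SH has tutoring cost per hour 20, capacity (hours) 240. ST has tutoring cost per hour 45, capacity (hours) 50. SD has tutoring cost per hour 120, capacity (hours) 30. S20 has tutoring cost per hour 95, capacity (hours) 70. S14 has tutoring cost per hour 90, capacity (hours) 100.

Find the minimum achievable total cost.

Use sources in increasing cost order.
Take 240 from SH at 20 ; need 120 more.
ST at 45: take all 50 hours ; 70 still needed.
S14 (90): take the remaining 70 ; done.
S20, SD: unused.
Cost = 240×20 + 50×45 + 70×90 = 13350.

13350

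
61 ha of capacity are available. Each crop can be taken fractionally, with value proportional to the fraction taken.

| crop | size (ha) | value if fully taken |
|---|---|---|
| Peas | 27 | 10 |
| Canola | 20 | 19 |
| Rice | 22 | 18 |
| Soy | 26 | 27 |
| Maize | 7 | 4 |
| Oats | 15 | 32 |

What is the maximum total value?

78

Best value per unit of size first: Oats 32/15≈2.13, Soy 27/26≈1.04, Canola 19/20≈0.95, Rice 18/22≈0.818, Maize 4/7≈0.571, Peas 10/27≈0.37.
Oats: take in full, 15 ha for value 32 — 46 left.
Take all of Soy (26 ha, value 27) — 20 ha left.
Take all of Canola (20 ha, value 19) — 0 ha left.
Total value = 78.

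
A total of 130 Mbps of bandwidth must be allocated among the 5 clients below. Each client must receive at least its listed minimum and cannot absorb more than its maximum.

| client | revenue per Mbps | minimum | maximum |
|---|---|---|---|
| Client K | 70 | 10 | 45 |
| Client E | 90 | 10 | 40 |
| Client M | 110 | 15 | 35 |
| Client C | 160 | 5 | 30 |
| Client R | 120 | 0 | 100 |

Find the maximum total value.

15850

Meeting every minimum uses 10+10+15+5+0 = 40 Mbps, leaving 90.
Order the clients by revenue per Mbps: Client C 160 > Client R 120 > Client M 110 > Client E 90 > Client K 70.
Give Client C 25 more to hit its cap of 30 — 65 left.
Client R: +65 (room for 100) → 65. Pool exhausted.
Total = 70×10 + 90×10 + 110×15 + 160×30 + 120×65 = 15850.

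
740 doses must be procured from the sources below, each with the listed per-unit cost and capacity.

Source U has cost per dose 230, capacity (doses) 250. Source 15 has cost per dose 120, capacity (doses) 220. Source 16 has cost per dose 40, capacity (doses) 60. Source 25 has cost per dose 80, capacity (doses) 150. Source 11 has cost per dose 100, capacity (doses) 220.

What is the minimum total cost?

83500

Use sources in increasing cost order.
Take 60 from Source 16 at 40 → need 680 more.
Source 25 (80): use full 150 → 530 doses to go.
Take 220 from Source 11 at 100 → need 310 more.
Take 220 from Source 15 at 120 → need 90 more.
Source U at 230: take 90 of its 250 → requirement met.
Cost = 60×40 + 150×80 + 220×100 + 220×120 + 90×230 = 83500.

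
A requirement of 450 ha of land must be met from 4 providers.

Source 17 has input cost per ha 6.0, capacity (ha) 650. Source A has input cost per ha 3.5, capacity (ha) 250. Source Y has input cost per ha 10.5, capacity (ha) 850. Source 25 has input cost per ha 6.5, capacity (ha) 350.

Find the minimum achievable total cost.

Fill from the cheapest provider first.
Take 250 from Source A at 3.5 → need 200 more.
Source 17 (6.0): take the remaining 200 → done.
Source 25, Source Y: unused.
Cost = 250×3.5 + 200×6.0 = 2075.

2075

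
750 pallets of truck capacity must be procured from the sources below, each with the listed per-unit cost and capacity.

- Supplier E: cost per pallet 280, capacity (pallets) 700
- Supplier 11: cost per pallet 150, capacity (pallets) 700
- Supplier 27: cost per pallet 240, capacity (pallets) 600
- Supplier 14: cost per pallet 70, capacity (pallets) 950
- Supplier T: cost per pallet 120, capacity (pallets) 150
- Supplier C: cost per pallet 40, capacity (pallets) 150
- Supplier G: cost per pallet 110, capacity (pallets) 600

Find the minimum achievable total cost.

Fill from the cheapest source first.
Supplier C at 40: take all 150 pallets ; 600 still needed.
Supplier 14 at 70: take 600 of its 950 ; requirement met.
Supplier G, Supplier T, Supplier 11, Supplier 27, Supplier E: unused.
Cost = 150×40 + 600×70 = 48000.

48000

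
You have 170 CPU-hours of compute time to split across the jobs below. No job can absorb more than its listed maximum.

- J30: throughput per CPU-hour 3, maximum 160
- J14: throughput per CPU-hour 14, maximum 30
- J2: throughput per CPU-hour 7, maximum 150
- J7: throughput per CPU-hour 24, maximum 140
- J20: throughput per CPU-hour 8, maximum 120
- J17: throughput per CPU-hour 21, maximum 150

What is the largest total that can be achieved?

Rank by throughput per CPU-hour: J7 24 > J17 21 > J14 14 > J20 8 > J2 7 > J30 3.
J7: +140 to 140 (cap) ; 30 left.
J17 has room for 150 but only 30 remain, so it gets 30.
Total = 24×140 + 21×30 = 3990.

3990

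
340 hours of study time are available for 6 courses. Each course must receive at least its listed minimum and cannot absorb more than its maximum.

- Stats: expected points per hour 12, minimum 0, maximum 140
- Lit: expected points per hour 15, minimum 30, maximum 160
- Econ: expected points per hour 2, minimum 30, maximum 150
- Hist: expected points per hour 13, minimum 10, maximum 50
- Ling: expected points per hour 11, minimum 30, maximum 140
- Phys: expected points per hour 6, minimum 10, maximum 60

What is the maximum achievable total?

4220

Meeting every minimum uses 0+30+30+10+30+10 = 110 hours, leaving 230.
Rank by expected points per hour: Lit 15 > Hist 13 > Stats 12 > Ling 11 > Phys 6 > Econ 2.
Lit takes 130 more to reach its cap of 160 ; 100 left.
Hist takes 40 more to reach its cap of 50 ; 60 left.
Stats: +60 (room for 140) → 60. Pool exhausted.
Total = 12×60 + 15×160 + 2×30 + 13×50 + 11×30 + 6×10 = 4220.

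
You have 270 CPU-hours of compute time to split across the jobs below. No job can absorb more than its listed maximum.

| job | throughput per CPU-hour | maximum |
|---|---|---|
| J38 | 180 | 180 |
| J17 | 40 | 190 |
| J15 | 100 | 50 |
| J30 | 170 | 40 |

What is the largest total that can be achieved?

Rank by throughput per CPU-hour: J38 180 > J30 170 > J15 100 > J17 40.
Give J38 180 to hit its cap of 180 ; 90 left.
J30: +40 to 40 (cap) ; 50 left.
J15 takes 50 to reach its cap of 50 ; 0 left.
Total = 180×180 + 100×50 + 170×40 = 44200.

44200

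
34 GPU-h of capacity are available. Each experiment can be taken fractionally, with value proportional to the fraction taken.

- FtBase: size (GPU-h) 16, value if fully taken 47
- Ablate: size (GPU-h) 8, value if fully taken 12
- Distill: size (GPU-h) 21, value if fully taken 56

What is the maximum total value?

95

Best value per unit of size first: FtBase 47/16≈2.94, Distill 56/21≈2.67, Ablate 12/8≈1.5.
FtBase: take in full, 16 GPU-h for value 47 → 18 left.
18 GPU-h left: a 18/21 share of Distill gives 56×18/21 = 48.
Total value = 95.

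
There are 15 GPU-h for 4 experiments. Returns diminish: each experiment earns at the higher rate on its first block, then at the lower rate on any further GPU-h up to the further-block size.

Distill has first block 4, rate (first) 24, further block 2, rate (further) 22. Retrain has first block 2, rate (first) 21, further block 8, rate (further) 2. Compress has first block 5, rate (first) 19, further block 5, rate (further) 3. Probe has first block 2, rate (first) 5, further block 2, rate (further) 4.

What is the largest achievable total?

Rank every tier by rate: Distill/tier1 24 > Distill/tier2 22 > Retrain/tier1 21 > Compress/tier1 19 > Probe/tier1 5 > Probe/tier2 4 > Compress/tier2 3 > Retrain/tier2 2.
Distill tier1 at 24: fill all 4 — 11 left.
Distill/tier2 (22): +2 — 9 left.
Fill Retrain tier1 block (2 at 21) — 7 left.
Compress/tier1 (19): +5 — 2 left.
Fill Probe tier1 block (2 at 5) — 0 left.
Total = 24×4 + 22×2 + 21×2 + 19×5 + 5×2 = 287.

287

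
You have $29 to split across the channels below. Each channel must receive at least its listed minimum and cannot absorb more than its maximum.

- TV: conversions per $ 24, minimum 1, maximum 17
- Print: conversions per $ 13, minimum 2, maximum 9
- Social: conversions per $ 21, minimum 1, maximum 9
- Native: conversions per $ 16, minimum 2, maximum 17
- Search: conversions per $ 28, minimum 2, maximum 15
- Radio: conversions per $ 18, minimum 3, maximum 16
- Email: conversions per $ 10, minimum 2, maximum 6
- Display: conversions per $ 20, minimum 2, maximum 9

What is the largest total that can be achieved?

661

Meeting every minimum uses 1+2+1+2+2+3+2+2 = 15 $, leaving 14.
Highest conversions per $ first: Search 28 > TV 24 > Social 21 > Display 20 > Radio 18 > Native 16 > Print 13 > Email 10.
Search takes 13 more to reach its cap of 15 → 1 left.
TV: +1 (room for 16) → 2. Pool exhausted.
Total = 24×2 + 13×2 + 21×1 + 16×2 + 28×15 + 18×3 + 10×2 + 20×2 = 661.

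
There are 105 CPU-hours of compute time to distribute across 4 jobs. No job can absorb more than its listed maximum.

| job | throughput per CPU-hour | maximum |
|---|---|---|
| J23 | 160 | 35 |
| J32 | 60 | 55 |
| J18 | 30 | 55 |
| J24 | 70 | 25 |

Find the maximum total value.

Rank by throughput per CPU-hour: J23 160 > J24 70 > J32 60 > J18 30.
J23 takes 35 to reach its cap of 35 → 70 left.
J24 takes 25 to reach its cap of 25 → 45 left.
J32 has room for 55 but only 45 remain, so it gets 45.
Total = 160×35 + 60×45 + 70×25 = 10050.

10050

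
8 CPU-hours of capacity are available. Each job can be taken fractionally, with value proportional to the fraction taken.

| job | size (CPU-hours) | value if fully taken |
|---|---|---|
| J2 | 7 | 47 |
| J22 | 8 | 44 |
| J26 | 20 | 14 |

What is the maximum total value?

Best value per unit of size first: J2 47/7≈6.71, J22 44/8≈5.5, J26 14/20≈0.7.
All 7 CPU-hours of J2 fit (value 47) → 1 remain.
1 CPU-hours left: a 1/8 share of J22 gives 44×1/8 = 5.5.
Total value = 52.5.

52.5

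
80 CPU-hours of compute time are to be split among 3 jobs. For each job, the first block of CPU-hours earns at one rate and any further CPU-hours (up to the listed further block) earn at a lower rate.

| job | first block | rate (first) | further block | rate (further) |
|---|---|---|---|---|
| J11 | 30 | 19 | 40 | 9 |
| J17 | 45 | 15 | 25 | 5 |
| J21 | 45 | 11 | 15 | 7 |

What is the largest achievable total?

1300

Order all 6 blocks by rate: J11/tier1 19 > J17/tier1 15 > J21/tier1 11 > J11/tier2 9 > J21/tier2 7 > J17/tier2 5.
J11/tier1 (19): +30 ; 50 left.
J17 tier1 at 15: fill all 45 ; 5 left.
5 remain; put them into J21 tier1 at 11.
Total = 19×30 + 15×45 + 11×5 = 1300.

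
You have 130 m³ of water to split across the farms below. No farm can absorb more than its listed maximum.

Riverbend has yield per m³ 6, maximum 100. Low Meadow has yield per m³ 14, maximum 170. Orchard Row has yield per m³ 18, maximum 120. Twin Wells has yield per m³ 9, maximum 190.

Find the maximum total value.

2300

Rank by yield per m³: Orchard Row 18 > Low Meadow 14 > Twin Wells 9 > Riverbend 6.
Give Orchard Row 120 to hit its cap of 120 ; 10 left.
Low Meadow has room for 170 but only 10 remain, so it gets 10.
Total = 14×10 + 18×120 = 2300.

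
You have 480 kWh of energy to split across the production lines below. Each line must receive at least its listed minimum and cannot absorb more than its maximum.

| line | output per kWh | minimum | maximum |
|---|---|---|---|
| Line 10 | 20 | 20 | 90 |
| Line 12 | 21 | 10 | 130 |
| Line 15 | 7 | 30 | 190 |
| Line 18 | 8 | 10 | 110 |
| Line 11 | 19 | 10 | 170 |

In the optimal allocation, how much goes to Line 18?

60

Meeting every minimum uses 20+10+30+10+10 = 80 kWh, leaving 400.
Highest output per kWh first: Line 12 21 > Line 10 20 > Line 11 19 > Line 18 8 > Line 15 7.
Line 12: +120 to 130 (cap) — 280 left.
Line 10: +70 to 90 (cap) — 210 left.
Line 11 takes 160 more to reach its cap of 170 — 50 left.
Only 50 left; Line 18 takes them to reach 60.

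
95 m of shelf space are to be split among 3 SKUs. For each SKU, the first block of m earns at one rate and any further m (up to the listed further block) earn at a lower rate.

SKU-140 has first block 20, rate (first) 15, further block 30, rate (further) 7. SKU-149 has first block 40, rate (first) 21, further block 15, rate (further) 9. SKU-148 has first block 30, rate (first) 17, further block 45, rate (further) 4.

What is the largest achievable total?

Rank every tier by rate: SKU-149/first 21 > SKU-148/first 17 > SKU-140/first 15 > SKU-149/second 9 > SKU-140/second 7 > SKU-148/second 4.
Fill SKU-149 first block (40 at 21) → 55 left.
SKU-148/first (17): +30 → 25 left.
Fill SKU-140 first block (20 at 15) → 5 left.
5 remain; put them into SKU-149 second at 9.
Total = 21×40 + 17×30 + 15×20 + 9×5 = 1695.

1695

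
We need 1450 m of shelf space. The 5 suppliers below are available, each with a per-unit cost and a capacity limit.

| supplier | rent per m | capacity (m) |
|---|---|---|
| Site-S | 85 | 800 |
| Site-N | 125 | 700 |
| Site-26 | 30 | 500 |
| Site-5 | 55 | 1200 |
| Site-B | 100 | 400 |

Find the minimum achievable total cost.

67250

Fill from the cheapest supplier first.
Site-26 at 30: take all 500 m → 950 still needed.
Site-5 at 55: take 950 of its 1200 → requirement met.
Site-S, Site-B, Site-N: unused.
Cost = 500×30 + 950×55 = 67250.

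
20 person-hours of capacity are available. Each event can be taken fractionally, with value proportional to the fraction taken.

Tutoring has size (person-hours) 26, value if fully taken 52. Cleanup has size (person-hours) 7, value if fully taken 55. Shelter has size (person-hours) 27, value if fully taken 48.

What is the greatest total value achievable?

Rank by value-to-size ratio: Cleanup 55/7≈7.86, Tutoring 52/26≈2, Shelter 48/27≈1.78.
Take all of Cleanup (7 person-hours, value 55) ; 13 person-hours left.
13 person-hours left: a 13/26 share of Tutoring gives 52×13/26 = 26.
Total value = 81.

81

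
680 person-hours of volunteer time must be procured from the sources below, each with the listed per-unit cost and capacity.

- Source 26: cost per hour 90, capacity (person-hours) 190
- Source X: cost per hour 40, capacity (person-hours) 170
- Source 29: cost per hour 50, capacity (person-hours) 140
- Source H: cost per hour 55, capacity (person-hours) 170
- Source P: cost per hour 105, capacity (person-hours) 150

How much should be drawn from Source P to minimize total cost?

10

Cheapest first:
Source X at 40: take all 170 person-hours — 510 still needed.
Take 140 from Source 29 at 50 — need 370 more.
Source H at 55: take all 170 person-hours — 200 still needed.
Take 190 from Source 26 at 90 — need 10 more.
Source P at 105: take 10 of its 150 — requirement met.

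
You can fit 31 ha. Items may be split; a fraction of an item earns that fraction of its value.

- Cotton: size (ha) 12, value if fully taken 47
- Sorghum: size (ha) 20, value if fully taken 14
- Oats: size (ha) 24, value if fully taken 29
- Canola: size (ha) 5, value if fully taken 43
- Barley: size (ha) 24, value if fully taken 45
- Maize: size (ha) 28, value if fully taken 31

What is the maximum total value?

Rank by value-to-size ratio: Canola 43/5≈8.6, Cotton 47/12≈3.92, Barley 45/24≈1.88, Oats 29/24≈1.21, Maize 31/28≈1.11, Sorghum 14/20≈0.7.
Canola: take in full, 5 ha for value 43 → 26 left.
Take all of Cotton (12 ha, value 47) → 14 ha left.
Only 14 ha remain; take 14/24 of Barley for value 45×14/24 = 26.25.
Total value = 116.25.

116.25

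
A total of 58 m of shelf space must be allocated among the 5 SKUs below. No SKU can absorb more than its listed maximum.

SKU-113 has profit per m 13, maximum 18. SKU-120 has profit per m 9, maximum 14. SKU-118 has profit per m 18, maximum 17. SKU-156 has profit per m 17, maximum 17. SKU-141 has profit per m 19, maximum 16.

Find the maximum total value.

1003

Rank by profit per m: SKU-141 19 > SKU-118 18 > SKU-156 17 > SKU-113 13 > SKU-120 9.
SKU-141 takes 16 to reach its cap of 16 ; 42 left.
SKU-118: +17 to 17 (cap) ; 25 left.
Give SKU-156 17 to hit its cap of 17 ; 8 left.
Only 8 left; SKU-113 takes them to reach 8.
Total = 13×8 + 18×17 + 17×17 + 19×16 = 1003.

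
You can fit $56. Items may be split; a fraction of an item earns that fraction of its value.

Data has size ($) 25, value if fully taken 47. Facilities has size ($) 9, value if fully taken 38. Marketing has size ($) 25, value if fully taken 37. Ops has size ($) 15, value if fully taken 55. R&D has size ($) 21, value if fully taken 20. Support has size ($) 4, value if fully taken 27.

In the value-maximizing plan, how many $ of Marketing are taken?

3

Sort by value density: Support 27/4≈6.75, Facilities 38/9≈4.22, Ops 55/15≈3.67, Data 47/25≈1.88, Marketing 37/25≈1.48, R&D 20/21≈0.952.
Take all of Support (4 $, value 27) → 52 $ left.
Facilities: take in full, 9 $ for value 38 → 43 left.
Ops: take in full, 15 $ for value 55 → 28 left.
Data: take in full, 25 $ for value 47 → 3 left.
3 $ left: a 3/25 share of Marketing gives 37×3/25 = 4.44.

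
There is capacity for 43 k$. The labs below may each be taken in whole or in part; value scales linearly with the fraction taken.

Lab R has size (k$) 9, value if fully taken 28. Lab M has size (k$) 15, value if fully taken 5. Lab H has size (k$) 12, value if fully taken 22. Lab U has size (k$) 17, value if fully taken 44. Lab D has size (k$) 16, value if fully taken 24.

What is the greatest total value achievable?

101.5

Rank by value-to-size ratio: Lab R 28/9≈3.11, Lab U 44/17≈2.59, Lab H 22/12≈1.83, Lab D 24/16≈1.5, Lab M 5/15≈0.333.
All 9 k$ of Lab R fit (value 28) → 34 remain.
All 17 k$ of Lab U fit (value 44) → 17 remain.
All 12 k$ of Lab H fit (value 22) → 5 remain.
5 k$ left: a 5/16 share of Lab D gives 24×5/16 = 7.5.
Total value = 101.5.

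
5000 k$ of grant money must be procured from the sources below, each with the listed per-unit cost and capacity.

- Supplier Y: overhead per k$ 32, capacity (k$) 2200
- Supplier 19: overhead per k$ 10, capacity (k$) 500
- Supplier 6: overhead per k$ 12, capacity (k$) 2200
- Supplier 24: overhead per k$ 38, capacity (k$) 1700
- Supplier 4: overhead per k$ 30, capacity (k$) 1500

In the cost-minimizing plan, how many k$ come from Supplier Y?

Cheapest first:
Take 500 from Supplier 19 at 10 ; need 4500 more.
Take 2200 from Supplier 6 at 12 ; need 2300 more.
Supplier 4 (30): use full 1500 ; 800 k$ to go.
Supplier Y at 32: take 800 of its 2200 ; requirement met.
Supplier 24: unused.

800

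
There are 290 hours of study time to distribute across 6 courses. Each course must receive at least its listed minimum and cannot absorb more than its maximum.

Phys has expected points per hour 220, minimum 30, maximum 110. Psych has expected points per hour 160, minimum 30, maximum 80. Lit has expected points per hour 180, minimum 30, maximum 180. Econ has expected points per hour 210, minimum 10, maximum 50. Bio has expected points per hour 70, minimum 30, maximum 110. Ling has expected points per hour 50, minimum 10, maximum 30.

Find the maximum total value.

Meeting every minimum uses 30+30+30+10+30+10 = 140 hours, leaving 150.
Highest expected points per hour first: Phys 220 > Econ 210 > Lit 180 > Psych 160 > Bio 70 > Ling 50.
Phys: +80 to 110 (cap) → 70 left.
Econ: +40 to 50 (cap) → 30 left.
Lit: +30 (room for 150) → 60. Pool exhausted.
Total = 220×110 + 160×30 + 180×60 + 210×50 + 70×30 + 50×10 = 52900.

52900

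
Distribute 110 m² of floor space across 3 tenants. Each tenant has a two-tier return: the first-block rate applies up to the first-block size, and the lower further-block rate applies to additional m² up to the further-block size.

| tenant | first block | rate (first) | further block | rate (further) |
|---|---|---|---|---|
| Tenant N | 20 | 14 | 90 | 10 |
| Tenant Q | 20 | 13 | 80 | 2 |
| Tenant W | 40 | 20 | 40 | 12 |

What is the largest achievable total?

Treat each block as its own option and order by rate: Tenant W/first 20 > Tenant N/first 14 > Tenant Q/first 13 > Tenant W/second 12 > Tenant N/second 10 > Tenant Q/second 2.
Tenant W first at 20: fill all 40 — 70 left.
Fill Tenant N first block (20 at 14) — 50 left.
Tenant Q first at 13: fill all 20 — 30 left.
30 remain; put them into Tenant W second at 12.
Total = 20×40 + 14×20 + 13×20 + 12×30 = 1700.

1700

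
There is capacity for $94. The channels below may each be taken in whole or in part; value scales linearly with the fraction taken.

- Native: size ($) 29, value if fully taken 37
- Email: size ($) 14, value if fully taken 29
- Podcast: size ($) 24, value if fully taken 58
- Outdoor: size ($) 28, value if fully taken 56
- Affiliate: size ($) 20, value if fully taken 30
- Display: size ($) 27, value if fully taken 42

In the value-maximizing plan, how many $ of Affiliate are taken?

Sort by value density: Podcast 58/24≈2.42, Email 29/14≈2.07, Outdoor 56/28≈2, Display 42/27≈1.56, Affiliate 30/20≈1.5, Native 37/29≈1.28.
Podcast: take in full, 24 $ for value 58 ; 70 left.
Take all of Email (14 $, value 29) ; 56 $ left.
All 28 $ of Outdoor fit (value 56) ; 28 remain.
Take all of Display (27 $, value 42) ; 1 $ left.
Only 1 $ remain; take 1/20 of Affiliate for value 30×1/20 = 1.5.

1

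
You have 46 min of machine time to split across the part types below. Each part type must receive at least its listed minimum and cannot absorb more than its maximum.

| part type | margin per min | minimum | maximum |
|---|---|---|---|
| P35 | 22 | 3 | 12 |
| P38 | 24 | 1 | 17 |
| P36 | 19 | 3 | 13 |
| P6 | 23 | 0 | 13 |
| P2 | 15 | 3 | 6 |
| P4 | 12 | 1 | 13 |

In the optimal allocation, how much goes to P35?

9

Meeting every minimum uses 3+1+3+0+3+1 = 11 min, leaving 35.
Highest margin per min first: P38 24 > P6 23 > P35 22 > P36 19 > P2 15 > P4 12.
P38: +16 to 17 (cap) ; 19 left.
Give P6 13 more to hit its cap of 13 ; 6 left.
Only 6 left; P35 takes them to reach 9.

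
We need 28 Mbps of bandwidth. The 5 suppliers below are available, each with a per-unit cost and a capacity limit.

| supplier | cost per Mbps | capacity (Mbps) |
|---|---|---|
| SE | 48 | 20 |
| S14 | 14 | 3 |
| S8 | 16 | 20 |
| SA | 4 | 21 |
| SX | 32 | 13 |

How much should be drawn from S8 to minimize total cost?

Use suppliers in increasing cost order.
SA at 4: take all 21 Mbps — 7 still needed.
Take 3 from S14 at 14 — need 4 more.
Take 4 from S8 at 16 to finish.
SX, SE: unused.

4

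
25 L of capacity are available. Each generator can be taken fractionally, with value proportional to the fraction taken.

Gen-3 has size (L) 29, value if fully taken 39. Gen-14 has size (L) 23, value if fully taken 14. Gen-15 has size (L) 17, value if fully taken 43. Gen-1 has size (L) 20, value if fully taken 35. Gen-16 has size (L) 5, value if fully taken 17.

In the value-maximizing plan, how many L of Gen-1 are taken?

Sort by value density: Gen-16 17/5≈3.4, Gen-15 43/17≈2.53, Gen-1 35/20≈1.75, Gen-3 39/29≈1.34, Gen-14 14/23≈0.609.
All 5 L of Gen-16 fit (value 17) — 20 remain.
Take all of Gen-15 (17 L, value 43) — 3 L left.
Fill the last 3 L with part of Gen-1: 3/20 of it earns 5.25.

3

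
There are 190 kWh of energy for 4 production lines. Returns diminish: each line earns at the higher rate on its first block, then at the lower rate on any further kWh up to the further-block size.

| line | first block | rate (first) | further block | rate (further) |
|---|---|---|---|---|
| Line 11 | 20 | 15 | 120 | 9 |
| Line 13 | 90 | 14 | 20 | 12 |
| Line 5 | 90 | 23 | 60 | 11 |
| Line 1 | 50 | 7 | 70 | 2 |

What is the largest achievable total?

Rank every tier by rate: Line 5/tier1 23 > Line 11/tier1 15 > Line 13/tier1 14 > Line 13/tier2 12 > Line 5/tier2 11 > Line 11/tier2 9 > Line 1/tier1 7 > Line 1/tier2 2.
Line 5/tier1 (23): +90 — 100 left.
Fill Line 11 tier1 block (20 at 15) — 80 left.
Line 13 tier1 at 14: only 80 left, fill 80.
Total = 23×90 + 15×20 + 14×80 = 3490.

3490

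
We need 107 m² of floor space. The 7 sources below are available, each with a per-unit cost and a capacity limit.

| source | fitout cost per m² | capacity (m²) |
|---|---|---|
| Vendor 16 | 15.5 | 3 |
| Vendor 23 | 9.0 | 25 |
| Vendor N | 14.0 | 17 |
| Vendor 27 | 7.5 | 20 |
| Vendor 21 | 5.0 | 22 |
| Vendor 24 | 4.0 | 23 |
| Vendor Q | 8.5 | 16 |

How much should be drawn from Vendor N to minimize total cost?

Cheapest first:
Take 23 from Vendor 24 at 4.0 — need 84 more.
Vendor 21 at 5.0: take all 22 m² — 62 still needed.
Take 20 from Vendor 27 at 7.5 — need 42 more.
Vendor Q (8.5): use full 16 — 26 m² to go.
Take 25 from Vendor 23 at 9.0 — need 1 more.
Vendor N (14.0): take the remaining 1 — done.
Vendor 16: unused.

1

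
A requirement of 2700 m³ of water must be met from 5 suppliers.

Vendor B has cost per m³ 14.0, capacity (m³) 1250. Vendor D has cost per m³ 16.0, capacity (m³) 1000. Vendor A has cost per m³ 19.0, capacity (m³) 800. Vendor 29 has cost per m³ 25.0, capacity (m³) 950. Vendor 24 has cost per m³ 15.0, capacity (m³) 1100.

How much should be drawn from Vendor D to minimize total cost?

350

Fill from the cheapest supplier first.
Vendor B at 14.0: take all 1250 m³ ; 1450 still needed.
Vendor 24 (15.0): use full 1100 ; 350 m³ to go.
Take 350 from Vendor D at 16.0 to finish.
Vendor A, Vendor 29: unused.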